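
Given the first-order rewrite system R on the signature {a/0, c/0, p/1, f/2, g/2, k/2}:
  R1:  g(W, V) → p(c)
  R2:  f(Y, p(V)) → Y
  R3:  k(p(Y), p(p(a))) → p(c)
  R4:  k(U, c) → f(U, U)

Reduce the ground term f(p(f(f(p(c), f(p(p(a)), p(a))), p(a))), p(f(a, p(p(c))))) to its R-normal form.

p(p(c))

1. f(p(f(f(p(c), f(p(p(a)), p(a))), p(a))), p(f(a, p(p(c)))))  →  p(f(f(p(c), f(p(p(a)), p(a))), p(a)))   [R2 at ε]
2. p(f(f(p(c), f(p(p(a)), p(a))), p(a)))  →  p(f(p(c), f(p(p(a)), p(a))))   [R2 at 1]
3. p(f(p(c), f(p(p(a)), p(a))))  →  p(f(p(c), p(p(a))))   [R2 at 1.2]
4. p(f(p(c), p(p(a))))  →  p(p(c))   [R2 at 1]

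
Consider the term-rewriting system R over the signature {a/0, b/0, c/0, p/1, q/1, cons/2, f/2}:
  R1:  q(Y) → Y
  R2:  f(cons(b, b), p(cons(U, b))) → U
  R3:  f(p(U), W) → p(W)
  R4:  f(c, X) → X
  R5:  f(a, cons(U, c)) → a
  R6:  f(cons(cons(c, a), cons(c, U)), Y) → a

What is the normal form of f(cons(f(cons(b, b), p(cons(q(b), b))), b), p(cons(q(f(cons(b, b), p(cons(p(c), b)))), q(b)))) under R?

p(c)

1. f(cons(f(cons(b, b), p(cons(q(b), b))), b), p(cons(q(f(cons(b, b), p(cons(p(c), b)))), q(b))))  →  f(cons(q(b), b), p(cons(q(f(cons(b, b), p(cons(p(c), b)))), q(b))))   [R2 at 1.1]
2. f(cons(q(b), b), p(cons(q(f(cons(b, b), p(cons(p(c), b)))), q(b))))  →  f(cons(b, b), p(cons(q(f(cons(b, b), p(cons(p(c), b)))), q(b))))   [R1 at 1.1]
3. f(cons(b, b), p(cons(q(f(cons(b, b), p(cons(p(c), b)))), q(b))))  →  f(cons(b, b), p(cons(f(cons(b, b), p(cons(p(c), b))), q(b))))   [R1 at 2.1.1]
4. f(cons(b, b), p(cons(f(cons(b, b), p(cons(p(c), b))), q(b))))  →  f(cons(b, b), p(cons(p(c), q(b))))   [R2 at 2.1.1]
5. f(cons(b, b), p(cons(p(c), q(b))))  →  f(cons(b, b), p(cons(p(c), b)))   [R1 at 2.1.2]
6. f(cons(b, b), p(cons(p(c), b)))  →  p(c)   [R2 at ε]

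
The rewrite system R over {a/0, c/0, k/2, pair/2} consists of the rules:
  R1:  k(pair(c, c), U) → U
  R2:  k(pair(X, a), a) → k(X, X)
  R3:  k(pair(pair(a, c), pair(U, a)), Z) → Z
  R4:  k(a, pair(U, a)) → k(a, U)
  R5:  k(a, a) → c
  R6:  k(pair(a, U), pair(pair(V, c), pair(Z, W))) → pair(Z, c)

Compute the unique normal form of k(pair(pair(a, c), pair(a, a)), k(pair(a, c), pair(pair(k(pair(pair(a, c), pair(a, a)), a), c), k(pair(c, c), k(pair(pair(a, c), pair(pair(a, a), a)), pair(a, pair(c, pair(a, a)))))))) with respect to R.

1. k(pair(pair(a, c), pair(a, a)), k(pair(a, c), pair(pair(k(pair(pair(a, c), pair(a, a)), a), c), k(pair(c, c), k(pair(pair(a, c), pair(pair(a, a), a)), pair(a, pair(c, pair(a, a))))))))  →  k(pair(a, c), pair(pair(k(pair(pair(a, c), pair(a, a)), a), c), k(pair(c, c), k(pair(pair(a, c), pair(pair(a, a), a)), pair(a, pair(c, pair(a, a)))))))   [R3 at ε]
2. k(pair(a, c), pair(pair(k(pair(pair(a, c), pair(a, a)), a), c), k(pair(c, c), k(pair(pair(a, c), pair(pair(a, a), a)), pair(a, pair(c, pair(a, a)))))))  →  k(pair(a, c), pair(pair(a, c), k(pair(c, c), k(pair(pair(a, c), pair(pair(a, a), a)), pair(a, pair(c, pair(a, a)))))))   [R3 at 2.1.1]
3. k(pair(a, c), pair(pair(a, c), k(pair(c, c), k(pair(pair(a, c), pair(pair(a, a), a)), pair(a, pair(c, pair(a, a)))))))  →  k(pair(a, c), pair(pair(a, c), k(pair(pair(a, c), pair(pair(a, a), a)), pair(a, pair(c, pair(a, a))))))   [R1 at 2.2]
4. k(pair(a, c), pair(pair(a, c), k(pair(pair(a, c), pair(pair(a, a), a)), pair(a, pair(c, pair(a, a))))))  →  k(pair(a, c), pair(pair(a, c), pair(a, pair(c, pair(a, a)))))   [R3 at 2.2]
5. k(pair(a, c), pair(pair(a, c), pair(a, pair(c, pair(a, a)))))  →  pair(a, c)   [R6 at ε]

pair(a, c)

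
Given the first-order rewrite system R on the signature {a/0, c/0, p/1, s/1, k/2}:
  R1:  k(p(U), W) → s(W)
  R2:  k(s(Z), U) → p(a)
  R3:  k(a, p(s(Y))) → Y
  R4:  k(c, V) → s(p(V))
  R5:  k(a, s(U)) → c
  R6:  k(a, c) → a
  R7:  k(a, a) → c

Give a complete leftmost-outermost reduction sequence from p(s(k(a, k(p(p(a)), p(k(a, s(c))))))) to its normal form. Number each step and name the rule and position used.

1. p(s(k(a, k(p(p(a)), p(k(a, s(c)))))))  →  p(s(k(a, s(p(k(a, s(c)))))))   [R1 at 1.1.2]
2. p(s(k(a, s(p(k(a, s(c)))))))  →  p(s(c))   [R5 at 1.1]

p(s(c))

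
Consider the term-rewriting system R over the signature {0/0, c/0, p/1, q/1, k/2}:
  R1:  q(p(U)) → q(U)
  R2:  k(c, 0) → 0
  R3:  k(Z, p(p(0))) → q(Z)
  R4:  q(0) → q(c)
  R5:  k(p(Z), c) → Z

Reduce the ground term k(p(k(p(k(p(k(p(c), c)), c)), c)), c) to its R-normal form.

c

1. k(p(k(p(k(p(k(p(c), c)), c)), c)), c)  →  k(p(k(p(k(p(c), c)), c)), c)   [R5 at ε]
2. k(p(k(p(k(p(c), c)), c)), c)  →  k(p(k(p(c), c)), c)   [R5 at ε]
3. k(p(k(p(c), c)), c)  →  k(p(c), c)   [R5 at ε]
4. k(p(c), c)  →  c   [R5 at ε]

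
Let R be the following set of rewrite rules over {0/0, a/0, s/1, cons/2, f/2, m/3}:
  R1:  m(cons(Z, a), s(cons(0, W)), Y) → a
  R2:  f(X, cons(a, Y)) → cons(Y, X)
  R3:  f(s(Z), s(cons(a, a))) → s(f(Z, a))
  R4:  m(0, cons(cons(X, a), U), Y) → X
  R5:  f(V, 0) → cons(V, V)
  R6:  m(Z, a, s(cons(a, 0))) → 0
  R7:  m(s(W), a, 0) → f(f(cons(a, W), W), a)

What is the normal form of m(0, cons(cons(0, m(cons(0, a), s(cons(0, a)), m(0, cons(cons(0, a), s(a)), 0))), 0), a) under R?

1. m(0, cons(cons(0, m(cons(0, a), s(cons(0, a)), m(0, cons(cons(0, a), s(a)), 0))), 0), a)  →  m(0, cons(cons(0, a), 0), a)   [R1 at 2.1.2]
2. m(0, cons(cons(0, a), 0), a)  →  0   [R4 at ε]

0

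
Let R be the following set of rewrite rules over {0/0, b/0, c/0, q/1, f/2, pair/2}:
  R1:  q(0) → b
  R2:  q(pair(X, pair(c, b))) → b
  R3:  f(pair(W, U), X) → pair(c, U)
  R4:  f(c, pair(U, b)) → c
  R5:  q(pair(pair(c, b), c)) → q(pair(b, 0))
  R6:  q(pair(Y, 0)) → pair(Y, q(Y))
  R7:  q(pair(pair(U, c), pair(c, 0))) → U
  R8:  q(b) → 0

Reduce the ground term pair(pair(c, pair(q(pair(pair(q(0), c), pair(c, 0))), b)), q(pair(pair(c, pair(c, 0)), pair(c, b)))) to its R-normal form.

1. pair(pair(c, pair(q(pair(pair(q(0), c), pair(c, 0))), b)), q(pair(pair(c, pair(c, 0)), pair(c, b))))  →  pair(pair(c, pair(q(0), b)), q(pair(pair(c, pair(c, 0)), pair(c, b))))   [R7 at 1.2.1]
2. pair(pair(c, pair(q(0), b)), q(pair(pair(c, pair(c, 0)), pair(c, b))))  →  pair(pair(c, pair(b, b)), q(pair(pair(c, pair(c, 0)), pair(c, b))))   [R1 at 1.2.1]
3. pair(pair(c, pair(b, b)), q(pair(pair(c, pair(c, 0)), pair(c, b))))  →  pair(pair(c, pair(b, b)), b)   [R2 at 2]

pair(pair(c, pair(b, b)), b)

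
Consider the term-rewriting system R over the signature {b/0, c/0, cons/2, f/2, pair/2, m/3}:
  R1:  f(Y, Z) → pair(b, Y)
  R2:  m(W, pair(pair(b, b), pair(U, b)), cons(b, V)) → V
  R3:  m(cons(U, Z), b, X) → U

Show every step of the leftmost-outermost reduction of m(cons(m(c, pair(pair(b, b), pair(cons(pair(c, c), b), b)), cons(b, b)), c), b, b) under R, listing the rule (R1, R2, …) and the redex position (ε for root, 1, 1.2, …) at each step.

1. m(cons(m(c, pair(pair(b, b), pair(cons(pair(c, c), b), b)), cons(b, b)), c), b, b)  →  m(c, pair(pair(b, b), pair(cons(pair(c, c), b), b)), cons(b, b))   [R3 at ε]
2. m(c, pair(pair(b, b), pair(cons(pair(c, c), b), b)), cons(b, b))  →  b   [R2 at ε]

b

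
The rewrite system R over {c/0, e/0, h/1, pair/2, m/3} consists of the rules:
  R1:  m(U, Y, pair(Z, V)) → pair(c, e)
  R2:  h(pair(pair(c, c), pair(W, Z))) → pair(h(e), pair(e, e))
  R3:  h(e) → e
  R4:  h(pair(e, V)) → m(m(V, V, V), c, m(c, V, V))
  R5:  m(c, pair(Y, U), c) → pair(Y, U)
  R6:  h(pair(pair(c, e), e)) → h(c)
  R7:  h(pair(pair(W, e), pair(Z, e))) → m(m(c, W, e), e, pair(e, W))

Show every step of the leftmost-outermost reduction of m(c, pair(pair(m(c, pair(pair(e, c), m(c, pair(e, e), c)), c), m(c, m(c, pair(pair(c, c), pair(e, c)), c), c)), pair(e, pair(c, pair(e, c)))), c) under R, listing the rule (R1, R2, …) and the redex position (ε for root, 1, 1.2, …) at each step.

1. m(c, pair(pair(m(c, pair(pair(e, c), m(c, pair(e, e), c)), c), m(c, m(c, pair(pair(c, c), pair(e, c)), c), c)), pair(e, pair(c, pair(e, c)))), c)  →  pair(pair(m(c, pair(pair(e, c), m(c, pair(e, e), c)), c), m(c, m(c, pair(pair(c, c), pair(e, c)), c), c)), pair(e, pair(c, pair(e, c))))   [R5 at ε]
2. pair(pair(m(c, pair(pair(e, c), m(c, pair(e, e), c)), c), m(c, m(c, pair(pair(c, c), pair(e, c)), c), c)), pair(e, pair(c, pair(e, c))))  →  pair(pair(pair(pair(e, c), m(c, pair(e, e), c)), m(c, m(c, pair(pair(c, c), pair(e, c)), c), c)), pair(e, pair(c, pair(e, c))))   [R5 at 1.1]
3. pair(pair(pair(pair(e, c), m(c, pair(e, e), c)), m(c, m(c, pair(pair(c, c), pair(e, c)), c), c)), pair(e, pair(c, pair(e, c))))  →  pair(pair(pair(pair(e, c), pair(e, e)), m(c, m(c, pair(pair(c, c), pair(e, c)), c), c)), pair(e, pair(c, pair(e, c))))   [R5 at 1.1.2]
4. pair(pair(pair(pair(e, c), pair(e, e)), m(c, m(c, pair(pair(c, c), pair(e, c)), c), c)), pair(e, pair(c, pair(e, c))))  →  pair(pair(pair(pair(e, c), pair(e, e)), m(c, pair(pair(c, c), pair(e, c)), c)), pair(e, pair(c, pair(e, c))))   [R5 at 1.2.2]
5. pair(pair(pair(pair(e, c), pair(e, e)), m(c, pair(pair(c, c), pair(e, c)), c)), pair(e, pair(c, pair(e, c))))  →  pair(pair(pair(pair(e, c), pair(e, e)), pair(pair(c, c), pair(e, c))), pair(e, pair(c, pair(e, c))))   [R5 at 1.2]

pair(pair(pair(pair(e, c), pair(e, e)), pair(pair(c, c), pair(e, c))), pair(e, pair(c, pair(e, c))))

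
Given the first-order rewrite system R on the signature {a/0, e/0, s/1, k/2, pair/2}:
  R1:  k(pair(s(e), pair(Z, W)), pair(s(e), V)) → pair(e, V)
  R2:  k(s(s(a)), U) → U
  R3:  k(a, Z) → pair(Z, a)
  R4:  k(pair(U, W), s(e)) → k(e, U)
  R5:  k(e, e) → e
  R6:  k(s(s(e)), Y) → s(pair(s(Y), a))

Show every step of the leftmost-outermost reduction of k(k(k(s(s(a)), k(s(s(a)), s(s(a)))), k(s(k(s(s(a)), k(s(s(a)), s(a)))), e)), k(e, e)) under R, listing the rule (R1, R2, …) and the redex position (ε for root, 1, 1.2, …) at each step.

e

1. k(k(k(s(s(a)), k(s(s(a)), s(s(a)))), k(s(k(s(s(a)), k(s(s(a)), s(a)))), e)), k(e, e))  →  k(k(k(s(s(a)), s(s(a))), k(s(k(s(s(a)), k(s(s(a)), s(a)))), e)), k(e, e))   [R2 at 1.1]
2. k(k(k(s(s(a)), s(s(a))), k(s(k(s(s(a)), k(s(s(a)), s(a)))), e)), k(e, e))  →  k(k(s(s(a)), k(s(k(s(s(a)), k(s(s(a)), s(a)))), e)), k(e, e))   [R2 at 1.1]
3. k(k(s(s(a)), k(s(k(s(s(a)), k(s(s(a)), s(a)))), e)), k(e, e))  →  k(k(s(k(s(s(a)), k(s(s(a)), s(a)))), e), k(e, e))   [R2 at 1]
4. k(k(s(k(s(s(a)), k(s(s(a)), s(a)))), e), k(e, e))  →  k(k(s(k(s(s(a)), s(a))), e), k(e, e))   [R2 at 1.1.1]
5. k(k(s(k(s(s(a)), s(a))), e), k(e, e))  →  k(k(s(s(a)), e), k(e, e))   [R2 at 1.1.1]
6. k(k(s(s(a)), e), k(e, e))  →  k(e, k(e, e))   [R2 at 1]
7. k(e, k(e, e))  →  k(e, e)   [R5 at 2]
8. k(e, e)  →  e   [R5 at ε]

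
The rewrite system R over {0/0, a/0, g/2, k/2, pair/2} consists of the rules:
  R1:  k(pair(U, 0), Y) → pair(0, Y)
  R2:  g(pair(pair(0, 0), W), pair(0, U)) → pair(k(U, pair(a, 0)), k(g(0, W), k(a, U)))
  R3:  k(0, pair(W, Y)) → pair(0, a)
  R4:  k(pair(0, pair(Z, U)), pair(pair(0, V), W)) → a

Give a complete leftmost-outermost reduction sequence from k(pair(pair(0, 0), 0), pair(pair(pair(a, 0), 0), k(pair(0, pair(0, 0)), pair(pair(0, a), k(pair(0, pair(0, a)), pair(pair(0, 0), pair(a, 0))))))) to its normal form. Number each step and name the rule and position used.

pair(0, pair(pair(pair(a, 0), 0), a))

1. k(pair(pair(0, 0), 0), pair(pair(pair(a, 0), 0), k(pair(0, pair(0, 0)), pair(pair(0, a), k(pair(0, pair(0, a)), pair(pair(0, 0), pair(a, 0)))))))  →  pair(0, pair(pair(pair(a, 0), 0), k(pair(0, pair(0, 0)), pair(pair(0, a), k(pair(0, pair(0, a)), pair(pair(0, 0), pair(a, 0)))))))   [R1 at ε]
2. pair(0, pair(pair(pair(a, 0), 0), k(pair(0, pair(0, 0)), pair(pair(0, a), k(pair(0, pair(0, a)), pair(pair(0, 0), pair(a, 0)))))))  →  pair(0, pair(pair(pair(a, 0), 0), a))   [R4 at 2.2]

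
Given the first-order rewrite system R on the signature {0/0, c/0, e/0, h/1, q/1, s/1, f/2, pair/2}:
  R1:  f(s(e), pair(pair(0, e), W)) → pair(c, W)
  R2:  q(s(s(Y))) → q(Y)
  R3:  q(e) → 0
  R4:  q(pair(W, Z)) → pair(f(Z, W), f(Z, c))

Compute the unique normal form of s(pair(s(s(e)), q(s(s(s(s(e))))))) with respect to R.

1. s(pair(s(s(e)), q(s(s(s(s(e)))))))  →  s(pair(s(s(e)), q(s(s(e)))))   [R2 at 1.2]
2. s(pair(s(s(e)), q(s(s(e)))))  →  s(pair(s(s(e)), q(e)))   [R2 at 1.2]
3. s(pair(s(s(e)), q(e)))  →  s(pair(s(s(e)), 0))   [R3 at 1.2]

s(pair(s(s(e)), 0))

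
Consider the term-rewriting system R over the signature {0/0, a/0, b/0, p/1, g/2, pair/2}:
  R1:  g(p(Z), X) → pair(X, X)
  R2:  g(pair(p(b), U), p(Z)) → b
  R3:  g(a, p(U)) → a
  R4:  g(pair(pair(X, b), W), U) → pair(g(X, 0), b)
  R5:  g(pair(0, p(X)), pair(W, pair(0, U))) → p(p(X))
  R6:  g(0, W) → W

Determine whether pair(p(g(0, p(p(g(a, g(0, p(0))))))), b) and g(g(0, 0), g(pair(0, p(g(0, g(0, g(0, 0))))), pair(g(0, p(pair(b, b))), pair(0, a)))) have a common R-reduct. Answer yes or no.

no — NF(t₁) = pair(p(p(p(a))), b), NF(t₂) = p(p(0))

Reduce t₁ = pair(p(g(0, p(p(g(a, g(0, p(0))))))), b):
1. pair(p(g(0, p(p(g(a, g(0, p(0))))))), b)  →  pair(p(p(p(g(a, g(0, p(0)))))), b)   [R6 at 1.1]
2. pair(p(p(p(g(a, g(0, p(0)))))), b)  →  pair(p(p(p(g(a, p(0))))), b)   [R6 at 1.1.1.1.2]
3. pair(p(p(p(g(a, p(0))))), b)  →  pair(p(p(p(a))), b)   [R3 at 1.1.1.1]

Reduce t₂ = g(g(0, 0), g(pair(0, p(g(0, g(0, g(0, 0))))), pair(g(0, p(pair(b, b))), pair(0, a)))):
1. g(g(0, 0), g(pair(0, p(g(0, g(0, g(0, 0))))), pair(g(0, p(pair(b, b))), pair(0, a))))  →  g(0, g(pair(0, p(g(0, g(0, g(0, 0))))), pair(g(0, p(pair(b, b))), pair(0, a))))   [R6 at 1]
2. g(0, g(pair(0, p(g(0, g(0, g(0, 0))))), pair(g(0, p(pair(b, b))), pair(0, a))))  →  g(pair(0, p(g(0, g(0, g(0, 0))))), pair(g(0, p(pair(b, b))), pair(0, a)))   [R6 at ε]
3. g(pair(0, p(g(0, g(0, g(0, 0))))), pair(g(0, p(pair(b, b))), pair(0, a)))  →  p(p(g(0, g(0, g(0, 0)))))   [R5 at ε]
4. p(p(g(0, g(0, g(0, 0)))))  →  p(p(g(0, g(0, 0))))   [R6 at 1.1]
5. p(p(g(0, g(0, 0))))  →  p(p(g(0, 0)))   [R6 at 1.1]
6. p(p(g(0, 0)))  →  p(p(0))   [R6 at 1.1]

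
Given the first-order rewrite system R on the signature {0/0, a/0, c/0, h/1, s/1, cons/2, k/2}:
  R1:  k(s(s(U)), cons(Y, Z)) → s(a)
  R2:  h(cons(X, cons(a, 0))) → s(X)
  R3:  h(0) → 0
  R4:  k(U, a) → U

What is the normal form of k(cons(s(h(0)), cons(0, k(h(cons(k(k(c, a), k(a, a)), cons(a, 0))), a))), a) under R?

1. k(cons(s(h(0)), cons(0, k(h(cons(k(k(c, a), k(a, a)), cons(a, 0))), a))), a)  →  cons(s(h(0)), cons(0, k(h(cons(k(k(c, a), k(a, a)), cons(a, 0))), a)))   [R4 at ε]
2. cons(s(h(0)), cons(0, k(h(cons(k(k(c, a), k(a, a)), cons(a, 0))), a)))  →  cons(s(0), cons(0, k(h(cons(k(k(c, a), k(a, a)), cons(a, 0))), a)))   [R3 at 1.1]
3. cons(s(0), cons(0, k(h(cons(k(k(c, a), k(a, a)), cons(a, 0))), a)))  →  cons(s(0), cons(0, h(cons(k(k(c, a), k(a, a)), cons(a, 0)))))   [R4 at 2.2]
4. cons(s(0), cons(0, h(cons(k(k(c, a), k(a, a)), cons(a, 0)))))  →  cons(s(0), cons(0, s(k(k(c, a), k(a, a)))))   [R2 at 2.2]
5. cons(s(0), cons(0, s(k(k(c, a), k(a, a)))))  →  cons(s(0), cons(0, s(k(c, k(a, a)))))   [R4 at 2.2.1.1]
6. cons(s(0), cons(0, s(k(c, k(a, a)))))  →  cons(s(0), cons(0, s(k(c, a))))   [R4 at 2.2.1.2]
7. cons(s(0), cons(0, s(k(c, a))))  →  cons(s(0), cons(0, s(c)))   [R4 at 2.2.1]

cons(s(0), cons(0, s(c)))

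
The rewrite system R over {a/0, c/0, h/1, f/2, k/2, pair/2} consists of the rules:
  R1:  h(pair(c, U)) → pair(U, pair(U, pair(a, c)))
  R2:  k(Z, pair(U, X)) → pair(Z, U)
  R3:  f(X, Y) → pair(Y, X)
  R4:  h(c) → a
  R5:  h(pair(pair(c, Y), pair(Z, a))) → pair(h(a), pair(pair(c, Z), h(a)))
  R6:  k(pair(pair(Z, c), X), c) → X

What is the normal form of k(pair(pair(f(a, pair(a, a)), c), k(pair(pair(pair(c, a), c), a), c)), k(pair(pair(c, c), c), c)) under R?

a

1. k(pair(pair(f(a, pair(a, a)), c), k(pair(pair(pair(c, a), c), a), c)), k(pair(pair(c, c), c), c))  →  k(pair(pair(pair(pair(a, a), a), c), k(pair(pair(pair(c, a), c), a), c)), k(pair(pair(c, c), c), c))   [R3 at 1.1.1]
2. k(pair(pair(pair(pair(a, a), a), c), k(pair(pair(pair(c, a), c), a), c)), k(pair(pair(c, c), c), c))  →  k(pair(pair(pair(pair(a, a), a), c), a), k(pair(pair(c, c), c), c))   [R6 at 1.2]
3. k(pair(pair(pair(pair(a, a), a), c), a), k(pair(pair(c, c), c), c))  →  k(pair(pair(pair(pair(a, a), a), c), a), c)   [R6 at 2]
4. k(pair(pair(pair(pair(a, a), a), c), a), c)  →  a   [R6 at ε]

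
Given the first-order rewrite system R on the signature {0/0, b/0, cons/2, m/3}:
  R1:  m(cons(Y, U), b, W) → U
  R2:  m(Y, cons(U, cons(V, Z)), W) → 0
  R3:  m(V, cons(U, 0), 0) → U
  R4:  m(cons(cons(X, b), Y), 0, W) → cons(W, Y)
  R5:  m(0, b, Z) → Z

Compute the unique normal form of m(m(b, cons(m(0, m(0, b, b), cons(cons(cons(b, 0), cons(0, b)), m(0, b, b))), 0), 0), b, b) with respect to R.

1. m(m(b, cons(m(0, m(0, b, b), cons(cons(cons(b, 0), cons(0, b)), m(0, b, b))), 0), 0), b, b)  →  m(m(0, m(0, b, b), cons(cons(cons(b, 0), cons(0, b)), m(0, b, b))), b, b)   [R3 at 1]
2. m(m(0, m(0, b, b), cons(cons(cons(b, 0), cons(0, b)), m(0, b, b))), b, b)  →  m(m(0, b, cons(cons(cons(b, 0), cons(0, b)), m(0, b, b))), b, b)   [R5 at 1.2]
3. m(m(0, b, cons(cons(cons(b, 0), cons(0, b)), m(0, b, b))), b, b)  →  m(cons(cons(cons(b, 0), cons(0, b)), m(0, b, b)), b, b)   [R5 at 1]
4. m(cons(cons(cons(b, 0), cons(0, b)), m(0, b, b)), b, b)  →  m(0, b, b)   [R1 at ε]
5. m(0, b, b)  →  b   [R5 at ε]

b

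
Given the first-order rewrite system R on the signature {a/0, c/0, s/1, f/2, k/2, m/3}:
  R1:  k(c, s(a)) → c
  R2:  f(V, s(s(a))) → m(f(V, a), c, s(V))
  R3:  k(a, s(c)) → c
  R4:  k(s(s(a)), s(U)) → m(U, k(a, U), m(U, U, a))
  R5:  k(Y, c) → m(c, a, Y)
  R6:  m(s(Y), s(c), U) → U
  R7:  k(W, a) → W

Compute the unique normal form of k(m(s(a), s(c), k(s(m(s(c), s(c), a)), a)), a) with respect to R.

s(a)

1. k(m(s(a), s(c), k(s(m(s(c), s(c), a)), a)), a)  →  m(s(a), s(c), k(s(m(s(c), s(c), a)), a))   [R7 at ε]
2. m(s(a), s(c), k(s(m(s(c), s(c), a)), a))  →  k(s(m(s(c), s(c), a)), a)   [R6 at ε]
3. k(s(m(s(c), s(c), a)), a)  →  s(m(s(c), s(c), a))   [R7 at ε]
4. s(m(s(c), s(c), a))  →  s(a)   [R6 at 1]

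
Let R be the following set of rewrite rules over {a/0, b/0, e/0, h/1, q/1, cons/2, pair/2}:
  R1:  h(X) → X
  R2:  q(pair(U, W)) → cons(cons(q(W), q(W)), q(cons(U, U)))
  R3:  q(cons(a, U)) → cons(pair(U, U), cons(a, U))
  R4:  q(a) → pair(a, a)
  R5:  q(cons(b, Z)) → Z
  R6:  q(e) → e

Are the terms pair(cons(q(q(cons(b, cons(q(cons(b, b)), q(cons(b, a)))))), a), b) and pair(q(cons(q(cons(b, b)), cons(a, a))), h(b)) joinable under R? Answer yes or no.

Reduce t₁ = pair(cons(q(q(cons(b, cons(q(cons(b, b)), q(cons(b, a)))))), a), b):
1. pair(cons(q(q(cons(b, cons(q(cons(b, b)), q(cons(b, a)))))), a), b)  →  pair(cons(q(cons(q(cons(b, b)), q(cons(b, a)))), a), b)   [R5 at 1.1.1]
2. pair(cons(q(cons(q(cons(b, b)), q(cons(b, a)))), a), b)  →  pair(cons(q(cons(b, q(cons(b, a)))), a), b)   [R5 at 1.1.1.1]
3. pair(cons(q(cons(b, q(cons(b, a)))), a), b)  →  pair(cons(q(cons(b, a)), a), b)   [R5 at 1.1]
4. pair(cons(q(cons(b, a)), a), b)  →  pair(cons(a, a), b)   [R5 at 1.1]

Reduce t₂ = pair(q(cons(q(cons(b, b)), cons(a, a))), h(b)):
1. pair(q(cons(q(cons(b, b)), cons(a, a))), h(b))  →  pair(q(cons(b, cons(a, a))), h(b))   [R5 at 1.1.1]
2. pair(q(cons(b, cons(a, a))), h(b))  →  pair(cons(a, a), h(b))   [R5 at 1]
3. pair(cons(a, a), h(b))  →  pair(cons(a, a), b)   [R1 at 2]

yes — NF(t₁) = pair(cons(a, a), b), NF(t₂) = pair(cons(a, a), b)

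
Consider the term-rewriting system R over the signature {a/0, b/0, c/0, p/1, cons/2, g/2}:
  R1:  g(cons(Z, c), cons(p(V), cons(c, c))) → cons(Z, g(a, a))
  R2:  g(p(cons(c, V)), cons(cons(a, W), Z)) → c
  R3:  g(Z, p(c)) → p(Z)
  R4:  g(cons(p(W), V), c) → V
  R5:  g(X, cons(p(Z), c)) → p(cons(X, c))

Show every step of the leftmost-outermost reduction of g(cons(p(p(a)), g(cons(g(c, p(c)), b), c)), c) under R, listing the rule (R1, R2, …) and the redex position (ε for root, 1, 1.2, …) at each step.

1. g(cons(p(p(a)), g(cons(g(c, p(c)), b), c)), c)  →  g(cons(g(c, p(c)), b), c)   [R4 at ε]
2. g(cons(g(c, p(c)), b), c)  →  g(cons(p(c), b), c)   [R3 at 1.1]
3. g(cons(p(c), b), c)  →  b   [R4 at ε]

b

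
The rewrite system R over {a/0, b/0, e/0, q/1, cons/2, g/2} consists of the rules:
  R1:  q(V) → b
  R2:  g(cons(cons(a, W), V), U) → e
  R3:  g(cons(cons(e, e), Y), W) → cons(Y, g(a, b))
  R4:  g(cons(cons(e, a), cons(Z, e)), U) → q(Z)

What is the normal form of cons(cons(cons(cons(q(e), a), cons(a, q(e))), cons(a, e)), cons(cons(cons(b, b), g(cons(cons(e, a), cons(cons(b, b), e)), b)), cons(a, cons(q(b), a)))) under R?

cons(cons(cons(cons(b, a), cons(a, b)), cons(a, e)), cons(cons(cons(b, b), b), cons(a, cons(b, a))))

1. cons(cons(cons(cons(q(e), a), cons(a, q(e))), cons(a, e)), cons(cons(cons(b, b), g(cons(cons(e, a), cons(cons(b, b), e)), b)), cons(a, cons(q(b), a))))  →  cons(cons(cons(cons(b, a), cons(a, q(e))), cons(a, e)), cons(cons(cons(b, b), g(cons(cons(e, a), cons(cons(b, b), e)), b)), cons(a, cons(q(b), a))))   [R1 at 1.1.1.1]
2. cons(cons(cons(cons(b, a), cons(a, q(e))), cons(a, e)), cons(cons(cons(b, b), g(cons(cons(e, a), cons(cons(b, b), e)), b)), cons(a, cons(q(b), a))))  →  cons(cons(cons(cons(b, a), cons(a, b)), cons(a, e)), cons(cons(cons(b, b), g(cons(cons(e, a), cons(cons(b, b), e)), b)), cons(a, cons(q(b), a))))   [R1 at 1.1.2.2]
3. cons(cons(cons(cons(b, a), cons(a, b)), cons(a, e)), cons(cons(cons(b, b), g(cons(cons(e, a), cons(cons(b, b), e)), b)), cons(a, cons(q(b), a))))  →  cons(cons(cons(cons(b, a), cons(a, b)), cons(a, e)), cons(cons(cons(b, b), q(cons(b, b))), cons(a, cons(q(b), a))))   [R4 at 2.1.2]
4. cons(cons(cons(cons(b, a), cons(a, b)), cons(a, e)), cons(cons(cons(b, b), q(cons(b, b))), cons(a, cons(q(b), a))))  →  cons(cons(cons(cons(b, a), cons(a, b)), cons(a, e)), cons(cons(cons(b, b), b), cons(a, cons(q(b), a))))   [R1 at 2.1.2]
5. cons(cons(cons(cons(b, a), cons(a, b)), cons(a, e)), cons(cons(cons(b, b), b), cons(a, cons(q(b), a))))  →  cons(cons(cons(cons(b, a), cons(a, b)), cons(a, e)), cons(cons(cons(b, b), b), cons(a, cons(b, a))))   [R1 at 2.2.2.1]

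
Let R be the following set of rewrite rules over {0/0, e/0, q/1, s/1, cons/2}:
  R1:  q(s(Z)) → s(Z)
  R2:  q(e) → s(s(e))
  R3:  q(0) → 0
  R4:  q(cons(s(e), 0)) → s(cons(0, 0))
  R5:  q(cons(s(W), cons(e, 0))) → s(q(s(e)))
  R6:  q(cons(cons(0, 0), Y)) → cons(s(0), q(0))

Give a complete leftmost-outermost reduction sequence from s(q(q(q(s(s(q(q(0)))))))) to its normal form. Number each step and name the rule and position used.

s(s(s(0)))

1. s(q(q(q(s(s(q(q(0))))))))  →  s(q(q(s(s(q(q(0)))))))   [R1 at 1.1.1]
2. s(q(q(s(s(q(q(0)))))))  →  s(q(s(s(q(q(0))))))   [R1 at 1.1]
3. s(q(s(s(q(q(0))))))  →  s(s(s(q(q(0)))))   [R1 at 1]
4. s(s(s(q(q(0)))))  →  s(s(s(q(0))))   [R3 at 1.1.1.1]
5. s(s(s(q(0))))  →  s(s(s(0)))   [R3 at 1.1.1]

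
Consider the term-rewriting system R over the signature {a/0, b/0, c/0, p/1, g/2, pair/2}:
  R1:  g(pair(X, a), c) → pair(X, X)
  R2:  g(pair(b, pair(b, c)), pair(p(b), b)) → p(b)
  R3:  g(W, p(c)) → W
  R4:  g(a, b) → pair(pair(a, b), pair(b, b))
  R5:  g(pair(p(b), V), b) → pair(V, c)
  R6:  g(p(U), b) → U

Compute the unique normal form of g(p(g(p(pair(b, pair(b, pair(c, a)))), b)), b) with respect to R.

pair(b, pair(b, pair(c, a)))

1. g(p(g(p(pair(b, pair(b, pair(c, a)))), b)), b)  →  g(p(pair(b, pair(b, pair(c, a)))), b)   [R6 at ε]
2. g(p(pair(b, pair(b, pair(c, a)))), b)  →  pair(b, pair(b, pair(c, a)))   [R6 at ε]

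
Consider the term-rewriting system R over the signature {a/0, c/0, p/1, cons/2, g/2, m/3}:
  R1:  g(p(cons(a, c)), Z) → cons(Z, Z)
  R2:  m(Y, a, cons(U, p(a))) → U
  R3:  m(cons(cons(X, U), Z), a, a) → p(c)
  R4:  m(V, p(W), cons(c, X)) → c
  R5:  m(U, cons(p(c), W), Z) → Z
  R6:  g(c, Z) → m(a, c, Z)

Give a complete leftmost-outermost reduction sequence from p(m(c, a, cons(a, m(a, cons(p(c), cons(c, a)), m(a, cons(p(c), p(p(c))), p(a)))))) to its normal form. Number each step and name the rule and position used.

1. p(m(c, a, cons(a, m(a, cons(p(c), cons(c, a)), m(a, cons(p(c), p(p(c))), p(a))))))  →  p(m(c, a, cons(a, m(a, cons(p(c), p(p(c))), p(a)))))   [R5 at 1.3.2]
2. p(m(c, a, cons(a, m(a, cons(p(c), p(p(c))), p(a)))))  →  p(m(c, a, cons(a, p(a))))   [R5 at 1.3.2]
3. p(m(c, a, cons(a, p(a))))  →  p(a)   [R2 at 1]

p(a)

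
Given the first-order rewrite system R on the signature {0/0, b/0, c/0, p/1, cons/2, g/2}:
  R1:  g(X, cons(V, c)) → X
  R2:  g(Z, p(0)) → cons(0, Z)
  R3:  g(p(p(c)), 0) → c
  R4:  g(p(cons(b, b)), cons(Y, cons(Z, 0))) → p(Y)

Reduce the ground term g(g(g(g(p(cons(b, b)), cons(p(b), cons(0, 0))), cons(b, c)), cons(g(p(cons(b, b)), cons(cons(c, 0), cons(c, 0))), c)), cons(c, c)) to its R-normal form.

1. g(g(g(g(p(cons(b, b)), cons(p(b), cons(0, 0))), cons(b, c)), cons(g(p(cons(b, b)), cons(cons(c, 0), cons(c, 0))), c)), cons(c, c))  →  g(g(g(p(cons(b, b)), cons(p(b), cons(0, 0))), cons(b, c)), cons(g(p(cons(b, b)), cons(cons(c, 0), cons(c, 0))), c))   [R1 at ε]
2. g(g(g(p(cons(b, b)), cons(p(b), cons(0, 0))), cons(b, c)), cons(g(p(cons(b, b)), cons(cons(c, 0), cons(c, 0))), c))  →  g(g(p(cons(b, b)), cons(p(b), cons(0, 0))), cons(b, c))   [R1 at ε]
3. g(g(p(cons(b, b)), cons(p(b), cons(0, 0))), cons(b, c))  →  g(p(cons(b, b)), cons(p(b), cons(0, 0)))   [R1 at ε]
4. g(p(cons(b, b)), cons(p(b), cons(0, 0)))  →  p(p(b))   [R4 at ε]

p(p(b))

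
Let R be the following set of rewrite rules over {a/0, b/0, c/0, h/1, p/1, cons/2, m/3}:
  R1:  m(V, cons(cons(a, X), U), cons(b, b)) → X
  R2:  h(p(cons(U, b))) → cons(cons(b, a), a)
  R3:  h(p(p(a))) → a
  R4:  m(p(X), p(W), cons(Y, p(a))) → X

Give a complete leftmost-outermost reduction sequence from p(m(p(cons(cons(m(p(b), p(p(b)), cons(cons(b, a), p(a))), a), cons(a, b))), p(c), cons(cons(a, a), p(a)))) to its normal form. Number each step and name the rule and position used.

p(cons(cons(b, a), cons(a, b)))

1. p(m(p(cons(cons(m(p(b), p(p(b)), cons(cons(b, a), p(a))), a), cons(a, b))), p(c), cons(cons(a, a), p(a))))  →  p(cons(cons(m(p(b), p(p(b)), cons(cons(b, a), p(a))), a), cons(a, b)))   [R4 at 1]
2. p(cons(cons(m(p(b), p(p(b)), cons(cons(b, a), p(a))), a), cons(a, b)))  →  p(cons(cons(b, a), cons(a, b)))   [R4 at 1.1.1]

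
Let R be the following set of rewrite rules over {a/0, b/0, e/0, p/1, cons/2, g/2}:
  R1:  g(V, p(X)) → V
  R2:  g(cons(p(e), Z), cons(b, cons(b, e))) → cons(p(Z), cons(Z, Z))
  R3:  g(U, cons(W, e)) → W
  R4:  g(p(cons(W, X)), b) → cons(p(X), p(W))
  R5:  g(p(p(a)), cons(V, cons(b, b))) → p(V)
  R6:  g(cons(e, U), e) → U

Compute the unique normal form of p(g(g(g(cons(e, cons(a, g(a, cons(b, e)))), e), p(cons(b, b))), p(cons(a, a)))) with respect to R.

p(cons(a, b))

1. p(g(g(g(cons(e, cons(a, g(a, cons(b, e)))), e), p(cons(b, b))), p(cons(a, a))))  →  p(g(g(cons(e, cons(a, g(a, cons(b, e)))), e), p(cons(b, b))))   [R1 at 1]
2. p(g(g(cons(e, cons(a, g(a, cons(b, e)))), e), p(cons(b, b))))  →  p(g(cons(e, cons(a, g(a, cons(b, e)))), e))   [R1 at 1]
3. p(g(cons(e, cons(a, g(a, cons(b, e)))), e))  →  p(cons(a, g(a, cons(b, e))))   [R6 at 1]
4. p(cons(a, g(a, cons(b, e))))  →  p(cons(a, b))   [R3 at 1.2]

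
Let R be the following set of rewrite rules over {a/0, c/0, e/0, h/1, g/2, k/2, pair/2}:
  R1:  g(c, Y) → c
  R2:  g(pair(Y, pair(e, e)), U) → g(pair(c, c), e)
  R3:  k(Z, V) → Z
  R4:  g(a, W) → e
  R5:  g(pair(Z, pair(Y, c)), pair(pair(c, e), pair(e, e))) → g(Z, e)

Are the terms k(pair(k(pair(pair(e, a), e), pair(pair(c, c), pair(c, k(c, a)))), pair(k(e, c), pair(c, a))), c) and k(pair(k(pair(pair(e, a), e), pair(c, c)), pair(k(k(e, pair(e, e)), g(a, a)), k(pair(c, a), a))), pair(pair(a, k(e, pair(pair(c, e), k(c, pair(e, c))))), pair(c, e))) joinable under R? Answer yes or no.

yes — NF(t₁) = pair(pair(pair(e, a), e), pair(e, pair(c, a))), NF(t₂) = pair(pair(pair(e, a), e), pair(e, pair(c, a)))

Reduce t₁ = k(pair(k(pair(pair(e, a), e), pair(pair(c, c), pair(c, k(c, a)))), pair(k(e, c), pair(c, a))), c):
1. k(pair(k(pair(pair(e, a), e), pair(pair(c, c), pair(c, k(c, a)))), pair(k(e, c), pair(c, a))), c)  →  pair(k(pair(pair(e, a), e), pair(pair(c, c), pair(c, k(c, a)))), pair(k(e, c), pair(c, a)))   [R3 at ε]
2. pair(k(pair(pair(e, a), e), pair(pair(c, c), pair(c, k(c, a)))), pair(k(e, c), pair(c, a)))  →  pair(pair(pair(e, a), e), pair(k(e, c), pair(c, a)))   [R3 at 1]
3. pair(pair(pair(e, a), e), pair(k(e, c), pair(c, a)))  →  pair(pair(pair(e, a), e), pair(e, pair(c, a)))   [R3 at 2.1]

Reduce t₂ = k(pair(k(pair(pair(e, a), e), pair(c, c)), pair(k(k(e, pair(e, e)), g(a, a)), k(pair(c, a), a))), pair(pair(a, k(e, pair(pair(c, e), k(c, pair(e, c))))), pair(c, e))):
1. k(pair(k(pair(pair(e, a), e), pair(c, c)), pair(k(k(e, pair(e, e)), g(a, a)), k(pair(c, a), a))), pair(pair(a, k(e, pair(pair(c, e), k(c, pair(e, c))))), pair(c, e)))  →  pair(k(pair(pair(e, a), e), pair(c, c)), pair(k(k(e, pair(e, e)), g(a, a)), k(pair(c, a), a)))   [R3 at ε]
2. pair(k(pair(pair(e, a), e), pair(c, c)), pair(k(k(e, pair(e, e)), g(a, a)), k(pair(c, a), a)))  →  pair(pair(pair(e, a), e), pair(k(k(e, pair(e, e)), g(a, a)), k(pair(c, a), a)))   [R3 at 1]
3. pair(pair(pair(e, a), e), pair(k(k(e, pair(e, e)), g(a, a)), k(pair(c, a), a)))  →  pair(pair(pair(e, a), e), pair(k(e, pair(e, e)), k(pair(c, a), a)))   [R3 at 2.1]
4. pair(pair(pair(e, a), e), pair(k(e, pair(e, e)), k(pair(c, a), a)))  →  pair(pair(pair(e, a), e), pair(e, k(pair(c, a), a)))   [R3 at 2.1]
5. pair(pair(pair(e, a), e), pair(e, k(pair(c, a), a)))  →  pair(pair(pair(e, a), e), pair(e, pair(c, a)))   [R3 at 2.2]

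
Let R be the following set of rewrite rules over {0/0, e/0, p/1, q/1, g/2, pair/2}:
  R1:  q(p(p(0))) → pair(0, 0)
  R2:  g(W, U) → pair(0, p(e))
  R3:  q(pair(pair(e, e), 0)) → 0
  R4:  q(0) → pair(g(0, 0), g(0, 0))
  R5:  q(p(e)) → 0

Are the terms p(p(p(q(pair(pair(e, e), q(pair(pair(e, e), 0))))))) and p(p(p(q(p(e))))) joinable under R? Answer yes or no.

yes — NF(t₁) = p(p(p(0))), NF(t₂) = p(p(p(0)))

Reduce t₁ = p(p(p(q(pair(pair(e, e), q(pair(pair(e, e), 0))))))):
1. p(p(p(q(pair(pair(e, e), q(pair(pair(e, e), 0)))))))  →  p(p(p(q(pair(pair(e, e), 0)))))   [R3 at 1.1.1.1.2]
2. p(p(p(q(pair(pair(e, e), 0)))))  →  p(p(p(0)))   [R3 at 1.1.1]

Reduce t₂ = p(p(p(q(p(e))))):
1. p(p(p(q(p(e)))))  →  p(p(p(0)))   [R5 at 1.1.1]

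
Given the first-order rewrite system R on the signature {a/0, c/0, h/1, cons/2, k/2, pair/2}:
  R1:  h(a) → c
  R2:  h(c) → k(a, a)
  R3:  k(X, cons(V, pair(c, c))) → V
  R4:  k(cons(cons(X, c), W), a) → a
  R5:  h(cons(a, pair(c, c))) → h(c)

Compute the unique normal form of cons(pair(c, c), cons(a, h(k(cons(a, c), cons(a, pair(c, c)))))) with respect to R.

cons(pair(c, c), cons(a, c))

1. cons(pair(c, c), cons(a, h(k(cons(a, c), cons(a, pair(c, c))))))  →  cons(pair(c, c), cons(a, h(a)))   [R3 at 2.2.1]
2. cons(pair(c, c), cons(a, h(a)))  →  cons(pair(c, c), cons(a, c))   [R1 at 2.2]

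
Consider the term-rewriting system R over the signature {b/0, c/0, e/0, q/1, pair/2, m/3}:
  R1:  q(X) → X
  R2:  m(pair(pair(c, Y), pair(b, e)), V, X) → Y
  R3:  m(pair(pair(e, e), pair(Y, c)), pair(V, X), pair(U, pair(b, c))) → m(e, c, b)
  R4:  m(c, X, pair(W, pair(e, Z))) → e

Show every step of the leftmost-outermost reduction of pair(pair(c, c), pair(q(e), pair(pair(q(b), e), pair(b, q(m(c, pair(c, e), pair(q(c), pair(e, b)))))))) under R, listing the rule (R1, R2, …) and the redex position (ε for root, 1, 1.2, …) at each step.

1. pair(pair(c, c), pair(q(e), pair(pair(q(b), e), pair(b, q(m(c, pair(c, e), pair(q(c), pair(e, b))))))))  →  pair(pair(c, c), pair(e, pair(pair(q(b), e), pair(b, q(m(c, pair(c, e), pair(q(c), pair(e, b))))))))   [R1 at 2.1]
2. pair(pair(c, c), pair(e, pair(pair(q(b), e), pair(b, q(m(c, pair(c, e), pair(q(c), pair(e, b))))))))  →  pair(pair(c, c), pair(e, pair(pair(b, e), pair(b, q(m(c, pair(c, e), pair(q(c), pair(e, b))))))))   [R1 at 2.2.1.1]
3. pair(pair(c, c), pair(e, pair(pair(b, e), pair(b, q(m(c, pair(c, e), pair(q(c), pair(e, b))))))))  →  pair(pair(c, c), pair(e, pair(pair(b, e), pair(b, m(c, pair(c, e), pair(q(c), pair(e, b)))))))   [R1 at 2.2.2.2]
4. pair(pair(c, c), pair(e, pair(pair(b, e), pair(b, m(c, pair(c, e), pair(q(c), pair(e, b)))))))  →  pair(pair(c, c), pair(e, pair(pair(b, e), pair(b, e))))   [R4 at 2.2.2.2]

pair(pair(c, c), pair(e, pair(pair(b, e), pair(b, e))))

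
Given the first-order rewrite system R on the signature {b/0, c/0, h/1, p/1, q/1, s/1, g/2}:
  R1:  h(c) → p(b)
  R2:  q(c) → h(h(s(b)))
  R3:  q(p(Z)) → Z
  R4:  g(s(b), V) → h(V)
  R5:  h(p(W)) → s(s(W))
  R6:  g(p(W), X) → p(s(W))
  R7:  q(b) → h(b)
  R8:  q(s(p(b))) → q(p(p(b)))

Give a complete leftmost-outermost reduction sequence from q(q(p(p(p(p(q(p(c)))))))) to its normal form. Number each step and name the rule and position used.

1. q(q(p(p(p(p(q(p(c))))))))  →  q(p(p(p(q(p(c))))))   [R3 at 1]
2. q(p(p(p(q(p(c))))))  →  p(p(q(p(c))))   [R3 at ε]
3. p(p(q(p(c))))  →  p(p(c))   [R3 at 1.1]

p(p(c))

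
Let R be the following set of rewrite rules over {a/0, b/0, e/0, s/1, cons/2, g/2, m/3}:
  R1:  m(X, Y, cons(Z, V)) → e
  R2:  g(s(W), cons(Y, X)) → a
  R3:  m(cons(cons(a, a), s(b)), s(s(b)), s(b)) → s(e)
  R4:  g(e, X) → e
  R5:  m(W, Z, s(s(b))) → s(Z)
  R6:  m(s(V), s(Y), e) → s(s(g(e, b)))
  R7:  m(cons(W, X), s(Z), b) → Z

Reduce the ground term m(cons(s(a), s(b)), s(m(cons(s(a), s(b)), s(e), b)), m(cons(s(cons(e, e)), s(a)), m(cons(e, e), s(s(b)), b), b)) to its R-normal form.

1. m(cons(s(a), s(b)), s(m(cons(s(a), s(b)), s(e), b)), m(cons(s(cons(e, e)), s(a)), m(cons(e, e), s(s(b)), b), b))  →  m(cons(s(a), s(b)), s(e), m(cons(s(cons(e, e)), s(a)), m(cons(e, e), s(s(b)), b), b))   [R7 at 2.1]
2. m(cons(s(a), s(b)), s(e), m(cons(s(cons(e, e)), s(a)), m(cons(e, e), s(s(b)), b), b))  →  m(cons(s(a), s(b)), s(e), m(cons(s(cons(e, e)), s(a)), s(b), b))   [R7 at 3.2]
3. m(cons(s(a), s(b)), s(e), m(cons(s(cons(e, e)), s(a)), s(b), b))  →  m(cons(s(a), s(b)), s(e), b)   [R7 at 3]
4. m(cons(s(a), s(b)), s(e), b)  →  e   [R7 at ε]

e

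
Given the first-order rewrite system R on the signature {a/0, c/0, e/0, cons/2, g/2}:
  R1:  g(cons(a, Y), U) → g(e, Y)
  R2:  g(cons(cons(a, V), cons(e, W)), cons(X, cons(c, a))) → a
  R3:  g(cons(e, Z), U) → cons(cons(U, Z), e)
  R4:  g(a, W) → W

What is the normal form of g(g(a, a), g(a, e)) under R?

1. g(g(a, a), g(a, e))  →  g(a, g(a, e))   [R4 at 1]
2. g(a, g(a, e))  →  g(a, e)   [R4 at ε]
3. g(a, e)  →  e   [R4 at ε]

e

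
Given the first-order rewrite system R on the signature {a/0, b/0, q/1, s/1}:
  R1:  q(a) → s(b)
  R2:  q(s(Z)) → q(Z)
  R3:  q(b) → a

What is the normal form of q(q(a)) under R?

1. q(q(a))  →  q(s(b))   [R1 at 1]
2. q(s(b))  →  q(b)   [R2 at ε]
3. q(b)  →  a   [R3 at ε]

a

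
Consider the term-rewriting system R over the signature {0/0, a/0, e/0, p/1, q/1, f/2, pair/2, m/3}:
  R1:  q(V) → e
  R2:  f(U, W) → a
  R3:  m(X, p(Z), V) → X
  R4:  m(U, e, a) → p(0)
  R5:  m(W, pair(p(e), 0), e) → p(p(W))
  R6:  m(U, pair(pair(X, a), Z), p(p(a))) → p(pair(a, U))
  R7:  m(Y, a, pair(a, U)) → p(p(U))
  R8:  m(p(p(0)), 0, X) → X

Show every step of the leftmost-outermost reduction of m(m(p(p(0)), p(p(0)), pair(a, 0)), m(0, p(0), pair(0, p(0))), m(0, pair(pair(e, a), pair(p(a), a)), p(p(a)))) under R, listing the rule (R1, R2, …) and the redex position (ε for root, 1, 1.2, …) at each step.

1. m(m(p(p(0)), p(p(0)), pair(a, 0)), m(0, p(0), pair(0, p(0))), m(0, pair(pair(e, a), pair(p(a), a)), p(p(a))))  →  m(p(p(0)), m(0, p(0), pair(0, p(0))), m(0, pair(pair(e, a), pair(p(a), a)), p(p(a))))   [R3 at 1]
2. m(p(p(0)), m(0, p(0), pair(0, p(0))), m(0, pair(pair(e, a), pair(p(a), a)), p(p(a))))  →  m(p(p(0)), 0, m(0, pair(pair(e, a), pair(p(a), a)), p(p(a))))   [R3 at 2]
3. m(p(p(0)), 0, m(0, pair(pair(e, a), pair(p(a), a)), p(p(a))))  →  m(0, pair(pair(e, a), pair(p(a), a)), p(p(a)))   [R8 at ε]
4. m(0, pair(pair(e, a), pair(p(a), a)), p(p(a)))  →  p(pair(a, 0))   [R6 at ε]

p(pair(a, 0))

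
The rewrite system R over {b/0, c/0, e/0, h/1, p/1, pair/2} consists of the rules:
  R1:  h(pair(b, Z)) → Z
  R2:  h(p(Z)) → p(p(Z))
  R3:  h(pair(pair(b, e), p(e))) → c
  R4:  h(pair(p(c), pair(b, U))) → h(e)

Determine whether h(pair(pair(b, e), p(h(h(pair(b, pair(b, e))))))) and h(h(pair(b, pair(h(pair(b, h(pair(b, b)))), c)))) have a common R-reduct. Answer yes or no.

yes — NF(t₁) = c, NF(t₂) = c

Reduce t₁ = h(pair(pair(b, e), p(h(h(pair(b, pair(b, e))))))):
1. h(pair(pair(b, e), p(h(h(pair(b, pair(b, e)))))))  →  h(pair(pair(b, e), p(h(pair(b, e)))))   [R1 at 1.2.1.1]
2. h(pair(pair(b, e), p(h(pair(b, e)))))  →  h(pair(pair(b, e), p(e)))   [R1 at 1.2.1]
3. h(pair(pair(b, e), p(e)))  →  c   [R3 at ε]

Reduce t₂ = h(h(pair(b, pair(h(pair(b, h(pair(b, b)))), c)))):
1. h(h(pair(b, pair(h(pair(b, h(pair(b, b)))), c))))  →  h(pair(h(pair(b, h(pair(b, b)))), c))   [R1 at 1]
2. h(pair(h(pair(b, h(pair(b, b)))), c))  →  h(pair(h(pair(b, b)), c))   [R1 at 1.1]
3. h(pair(h(pair(b, b)), c))  →  h(pair(b, c))   [R1 at 1.1]
4. h(pair(b, c))  →  c   [R1 at ε]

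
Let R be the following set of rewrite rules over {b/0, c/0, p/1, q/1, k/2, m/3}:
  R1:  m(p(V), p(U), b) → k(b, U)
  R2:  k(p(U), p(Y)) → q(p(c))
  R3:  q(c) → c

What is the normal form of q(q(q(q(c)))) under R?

1. q(q(q(q(c))))  →  q(q(q(c)))   [R3 at 1.1.1]
2. q(q(q(c)))  →  q(q(c))   [R3 at 1.1]
3. q(q(c))  →  q(c)   [R3 at 1]
4. q(c)  →  c   [R3 at ε]

c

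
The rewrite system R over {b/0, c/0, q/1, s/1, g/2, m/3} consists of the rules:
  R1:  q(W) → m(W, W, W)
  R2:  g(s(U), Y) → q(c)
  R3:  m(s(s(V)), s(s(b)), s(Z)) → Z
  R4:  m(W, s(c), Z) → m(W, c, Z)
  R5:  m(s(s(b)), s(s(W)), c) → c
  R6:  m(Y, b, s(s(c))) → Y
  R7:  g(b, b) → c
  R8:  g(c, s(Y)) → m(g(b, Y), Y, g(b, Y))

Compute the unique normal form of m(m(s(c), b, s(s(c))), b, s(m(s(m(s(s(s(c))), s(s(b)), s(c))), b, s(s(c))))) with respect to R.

s(c)

1. m(m(s(c), b, s(s(c))), b, s(m(s(m(s(s(s(c))), s(s(b)), s(c))), b, s(s(c)))))  →  m(s(c), b, s(m(s(m(s(s(s(c))), s(s(b)), s(c))), b, s(s(c)))))   [R6 at 1]
2. m(s(c), b, s(m(s(m(s(s(s(c))), s(s(b)), s(c))), b, s(s(c)))))  →  m(s(c), b, s(s(m(s(s(s(c))), s(s(b)), s(c)))))   [R6 at 3.1]
3. m(s(c), b, s(s(m(s(s(s(c))), s(s(b)), s(c)))))  →  m(s(c), b, s(s(c)))   [R3 at 3.1.1]
4. m(s(c), b, s(s(c)))  →  s(c)   [R6 at ε]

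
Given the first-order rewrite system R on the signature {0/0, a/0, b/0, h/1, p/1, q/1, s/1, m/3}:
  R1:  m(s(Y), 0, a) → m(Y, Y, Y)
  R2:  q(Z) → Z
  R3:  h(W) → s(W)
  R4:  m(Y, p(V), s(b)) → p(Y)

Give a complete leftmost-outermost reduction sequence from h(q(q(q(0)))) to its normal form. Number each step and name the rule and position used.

s(0)

1. h(q(q(q(0))))  →  s(q(q(q(0))))   [R3 at ε]
2. s(q(q(q(0))))  →  s(q(q(0)))   [R2 at 1]
3. s(q(q(0)))  →  s(q(0))   [R2 at 1]
4. s(q(0))  →  s(0)   [R2 at 1]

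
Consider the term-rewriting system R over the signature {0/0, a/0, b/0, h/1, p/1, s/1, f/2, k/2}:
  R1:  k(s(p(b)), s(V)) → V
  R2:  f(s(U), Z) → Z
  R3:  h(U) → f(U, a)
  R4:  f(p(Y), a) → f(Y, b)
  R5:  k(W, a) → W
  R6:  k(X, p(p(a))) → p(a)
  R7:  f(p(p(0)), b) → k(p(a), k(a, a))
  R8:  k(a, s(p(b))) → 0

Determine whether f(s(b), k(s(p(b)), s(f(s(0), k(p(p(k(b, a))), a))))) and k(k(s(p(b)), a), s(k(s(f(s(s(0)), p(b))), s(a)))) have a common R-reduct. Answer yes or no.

Reduce t₁ = f(s(b), k(s(p(b)), s(f(s(0), k(p(p(k(b, a))), a))))):
1. f(s(b), k(s(p(b)), s(f(s(0), k(p(p(k(b, a))), a)))))  →  k(s(p(b)), s(f(s(0), k(p(p(k(b, a))), a))))   [R2 at ε]
2. k(s(p(b)), s(f(s(0), k(p(p(k(b, a))), a))))  →  f(s(0), k(p(p(k(b, a))), a))   [R1 at ε]
3. f(s(0), k(p(p(k(b, a))), a))  →  k(p(p(k(b, a))), a)   [R2 at ε]
4. k(p(p(k(b, a))), a)  →  p(p(k(b, a)))   [R5 at ε]
5. p(p(k(b, a)))  →  p(p(b))   [R5 at 1.1]

Reduce t₂ = k(k(s(p(b)), a), s(k(s(f(s(s(0)), p(b))), s(a)))):
1. k(k(s(p(b)), a), s(k(s(f(s(s(0)), p(b))), s(a))))  →  k(s(p(b)), s(k(s(f(s(s(0)), p(b))), s(a))))   [R5 at 1]
2. k(s(p(b)), s(k(s(f(s(s(0)), p(b))), s(a))))  →  k(s(f(s(s(0)), p(b))), s(a))   [R1 at ε]
3. k(s(f(s(s(0)), p(b))), s(a))  →  k(s(p(b)), s(a))   [R2 at 1.1]
4. k(s(p(b)), s(a))  →  a   [R1 at ε]

no — NF(t₁) = p(p(b)), NF(t₂) = a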